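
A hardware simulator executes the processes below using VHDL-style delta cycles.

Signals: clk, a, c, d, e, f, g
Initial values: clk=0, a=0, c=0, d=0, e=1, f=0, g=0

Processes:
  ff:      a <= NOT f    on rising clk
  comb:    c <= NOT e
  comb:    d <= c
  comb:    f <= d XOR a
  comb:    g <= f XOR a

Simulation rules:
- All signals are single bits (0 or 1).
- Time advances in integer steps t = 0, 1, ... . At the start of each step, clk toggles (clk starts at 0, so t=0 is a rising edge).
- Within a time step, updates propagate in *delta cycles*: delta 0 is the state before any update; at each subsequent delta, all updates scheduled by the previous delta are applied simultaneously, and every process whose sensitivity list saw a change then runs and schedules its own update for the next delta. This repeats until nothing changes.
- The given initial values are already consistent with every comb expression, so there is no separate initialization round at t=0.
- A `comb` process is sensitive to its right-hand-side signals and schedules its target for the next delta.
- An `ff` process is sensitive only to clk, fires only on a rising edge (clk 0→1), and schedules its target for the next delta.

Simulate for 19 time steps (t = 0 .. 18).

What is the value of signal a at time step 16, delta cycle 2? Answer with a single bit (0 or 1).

1

t0.Δ0 e=1 g=0 d=0 c=0 a=0 clk=0 f=0
t0.Δ1 e=1 g=0 d=0 c=0 a=0 clk=1 f=0
t0.Δ2 e=1 g=0 d=0 c=0 a=1 clk=1 f=0
t0.Δ3 e=1 g=1 d=0 c=0 a=1 clk=1 f=1
t0.Δ4 e=1 g=0 d=0 c=0 a=1 clk=1 f=1
t1.Δ0 e=1 g=0 d=0 c=0 a=1 clk=1 f=1
t1.Δ1 e=1 g=0 d=0 c=0 a=1 clk=0 f=1
t2.Δ0 e=1 g=0 d=0 c=0 a=1 clk=0 f=1
t2.Δ1 e=1 g=0 d=0 c=0 a=1 clk=1 f=1
t2.Δ2 e=1 g=0 d=0 c=0 a=0 clk=1 f=1
t2.Δ3 e=1 g=1 d=0 c=0 a=0 clk=1 f=0
t2.Δ4 e=1 g=0 d=0 c=0 a=0 clk=1 f=0
t3.Δ0 e=1 g=0 d=0 c=0 a=0 clk=1 f=0
t3.Δ1 e=1 g=0 d=0 c=0 a=0 clk=0 f=0
t4.Δ0 e=1 g=0 d=0 c=0 a=0 clk=0 f=0
t4.Δ1 e=1 g=0 d=0 c=0 a=0 clk=1 f=0
t4.Δ2 e=1 g=0 d=0 c=0 a=1 clk=1 f=0
t4.Δ3 e=1 g=1 d=0 c=0 a=1 clk=1 f=1
t4.Δ4 e=1 g=0 d=0 c=0 a=1 clk=1 f=1
t5.Δ0 e=1 g=0 d=0 c=0 a=1 clk=1 f=1
t5.Δ1 e=1 g=0 d=0 c=0 a=1 clk=0 f=1
t6.Δ0 e=1 g=0 d=0 c=0 a=1 clk=0 f=1
t6.Δ1 e=1 g=0 d=0 c=0 a=1 clk=1 f=1
t6.Δ2 e=1 g=0 d=0 c=0 a=0 clk=1 f=1
t6.Δ3 e=1 g=1 d=0 c=0 a=0 clk=1 f=0
t6.Δ4 e=1 g=0 d=0 c=0 a=0 clk=1 f=0
t7.Δ0 e=1 g=0 d=0 c=0 a=0 clk=1 f=0
t7.Δ1 e=1 g=0 d=0 c=0 a=0 clk=0 f=0
t8.Δ0 e=1 g=0 d=0 c=0 a=0 clk=0 f=0
t8.Δ1 e=1 g=0 d=0 c=0 a=0 clk=1 f=0
t8.Δ2 e=1 g=0 d=0 c=0 a=1 clk=1 f=0
t8.Δ3 e=1 g=1 d=0 c=0 a=1 clk=1 f=1
t8.Δ4 e=1 g=0 d=0 c=0 a=1 clk=1 f=1
t9.Δ0 e=1 g=0 d=0 c=0 a=1 clk=1 f=1
t9.Δ1 e=1 g=0 d=0 c=0 a=1 clk=0 f=1
t10.Δ0 e=1 g=0 d=0 c=0 a=1 clk=0 f=1
t10.Δ1 e=1 g=0 d=0 c=0 a=1 clk=1 f=1
t10.Δ2 e=1 g=0 d=0 c=0 a=0 clk=1 f=1
t10.Δ3 e=1 g=1 d=0 c=0 a=0 clk=1 f=0
t10.Δ4 e=1 g=0 d=0 c=0 a=0 clk=1 f=0
t11.Δ0 e=1 g=0 d=0 c=0 a=0 clk=1 f=0
t11.Δ1 e=1 g=0 d=0 c=0 a=0 clk=0 f=0
t12.Δ0 e=1 g=0 d=0 c=0 a=0 clk=0 f=0
t12.Δ1 e=1 g=0 d=0 c=0 a=0 clk=1 f=0
t12.Δ2 e=1 g=0 d=0 c=0 a=1 clk=1 f=0
t12.Δ3 e=1 g=1 d=0 c=0 a=1 clk=1 f=1
t12.Δ4 e=1 g=0 d=0 c=0 a=1 clk=1 f=1
t13.Δ0 e=1 g=0 d=0 c=0 a=1 clk=1 f=1
t13.Δ1 e=1 g=0 d=0 c=0 a=1 clk=0 f=1
t14.Δ0 e=1 g=0 d=0 c=0 a=1 clk=0 f=1
t14.Δ1 e=1 g=0 d=0 c=0 a=1 clk=1 f=1
t14.Δ2 e=1 g=0 d=0 c=0 a=0 clk=1 f=1
t14.Δ3 e=1 g=1 d=0 c=0 a=0 clk=1 f=0
t14.Δ4 e=1 g=0 d=0 c=0 a=0 clk=1 f=0
t15.Δ0 e=1 g=0 d=0 c=0 a=0 clk=1 f=0
t15.Δ1 e=1 g=0 d=0 c=0 a=0 clk=0 f=0
t16.Δ0 e=1 g=0 d=0 c=0 a=0 clk=0 f=0
t16.Δ1 e=1 g=0 d=0 c=0 a=0 clk=1 f=0
t16.Δ2 e=1 g=0 d=0 c=0 a=1 clk=1 f=0
t16.Δ3 e=1 g=1 d=0 c=0 a=1 clk=1 f=1
t16.Δ4 e=1 g=0 d=0 c=0 a=1 clk=1 f=1
t17.Δ0 e=1 g=0 d=0 c=0 a=1 clk=1 f=1
t17.Δ1 e=1 g=0 d=0 c=0 a=1 clk=0 f=1
t18.Δ0 e=1 g=0 d=0 c=0 a=1 clk=0 f=1
t18.Δ1 e=1 g=0 d=0 c=0 a=1 clk=1 f=1
t18.Δ2 e=1 g=0 d=0 c=0 a=0 clk=1 f=1
t18.Δ3 e=1 g=1 d=0 c=0 a=0 clk=1 f=0
t18.Δ4 e=1 g=0 d=0 c=0 a=0 clk=1 f=0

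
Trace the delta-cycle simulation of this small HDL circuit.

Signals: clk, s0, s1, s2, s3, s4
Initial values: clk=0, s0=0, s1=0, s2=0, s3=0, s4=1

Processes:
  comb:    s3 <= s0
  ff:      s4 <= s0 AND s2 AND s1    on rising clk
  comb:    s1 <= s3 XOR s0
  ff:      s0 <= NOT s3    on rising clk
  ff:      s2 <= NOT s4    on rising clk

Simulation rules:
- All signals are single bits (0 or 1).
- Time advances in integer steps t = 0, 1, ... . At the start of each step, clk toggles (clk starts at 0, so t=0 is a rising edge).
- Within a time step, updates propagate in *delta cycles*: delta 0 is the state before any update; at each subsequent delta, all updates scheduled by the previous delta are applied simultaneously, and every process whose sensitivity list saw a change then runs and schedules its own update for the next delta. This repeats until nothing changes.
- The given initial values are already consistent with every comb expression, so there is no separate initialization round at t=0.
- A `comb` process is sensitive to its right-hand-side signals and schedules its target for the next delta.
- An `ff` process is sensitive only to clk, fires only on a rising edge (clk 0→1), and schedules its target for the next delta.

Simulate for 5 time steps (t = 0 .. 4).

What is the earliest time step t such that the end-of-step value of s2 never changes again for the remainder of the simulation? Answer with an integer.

t=0 Δ0: s1=0 s2=0 s3=0 clk=0 s4=1 s0=0
  Δ1: clk:0→1
  Δ2: s4:1→0, s0:0→1
  Δ3: s1:0→1, s3:0→1
  Δ4: s1:1→0
  (4Δ to stable)
t=1 Δ0: s1=0 s2=0 s3=1 clk=1 s4=0 s0=1
  Δ1: clk:1→0
  (1Δ to stable)
t=2 Δ0: s1=0 s2=0 s3=1 clk=0 s4=0 s0=1
  Δ1: clk:0→1
  Δ2: s2:0→1, s0:1→0
  Δ3: s1:0→1, s3:1→0
  Δ4: s1:1→0
  (4Δ to stable)
t=3 Δ0: s1=0 s2=1 s3=0 clk=1 s4=0 s0=0
  Δ1: clk:1→0
  (1Δ to stable)
t=4 Δ0: s1=0 s2=1 s3=0 clk=0 s4=0 s0=0
  Δ1: clk:0→1
  Δ2: s0:0→1
  Δ3: s1:0→1, s3:0→1
  Δ4: s1:1→0
  (4Δ to stable)

2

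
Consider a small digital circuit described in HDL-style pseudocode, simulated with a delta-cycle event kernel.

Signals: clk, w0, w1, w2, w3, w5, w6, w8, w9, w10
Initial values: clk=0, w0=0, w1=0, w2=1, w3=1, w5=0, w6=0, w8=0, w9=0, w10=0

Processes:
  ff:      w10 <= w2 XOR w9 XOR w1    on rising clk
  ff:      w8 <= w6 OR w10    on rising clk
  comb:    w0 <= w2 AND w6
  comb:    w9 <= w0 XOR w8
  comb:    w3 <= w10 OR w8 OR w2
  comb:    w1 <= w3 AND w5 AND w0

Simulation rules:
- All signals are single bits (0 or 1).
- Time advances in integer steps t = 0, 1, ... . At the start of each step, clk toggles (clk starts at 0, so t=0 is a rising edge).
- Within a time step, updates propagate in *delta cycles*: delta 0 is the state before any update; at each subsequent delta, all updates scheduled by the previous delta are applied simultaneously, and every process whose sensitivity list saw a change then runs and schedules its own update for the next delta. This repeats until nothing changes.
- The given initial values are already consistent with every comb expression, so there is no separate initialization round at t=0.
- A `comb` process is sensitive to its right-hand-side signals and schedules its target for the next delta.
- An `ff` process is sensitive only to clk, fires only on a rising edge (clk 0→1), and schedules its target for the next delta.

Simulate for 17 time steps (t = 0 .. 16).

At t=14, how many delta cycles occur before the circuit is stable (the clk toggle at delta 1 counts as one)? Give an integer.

3

t0.Δ0 w6=0 clk=0 w1=0 w0=0 w8=0 w9=0 w2=1 w3=1 w5=0 w10=0
t0.Δ1 w6=0 clk=1 w1=0 w0=0 w8=0 w9=0 w2=1 w3=1 w5=0 w10=0
t0.Δ2 w6=0 clk=1 w1=0 w0=0 w8=0 w9=0 w2=1 w3=1 w5=0 w10=1
t1.Δ0 w6=0 clk=1 w1=0 w0=0 w8=0 w9=0 w2=1 w3=1 w5=0 w10=1
t1.Δ1 w6=0 clk=0 w1=0 w0=0 w8=0 w9=0 w2=1 w3=1 w5=0 w10=1
t2.Δ0 w6=0 clk=0 w1=0 w0=0 w8=0 w9=0 w2=1 w3=1 w5=0 w10=1
t2.Δ1 w6=0 clk=1 w1=0 w0=0 w8=0 w9=0 w2=1 w3=1 w5=0 w10=1
t2.Δ2 w6=0 clk=1 w1=0 w0=0 w8=1 w9=0 w2=1 w3=1 w5=0 w10=1
t2.Δ3 w6=0 clk=1 w1=0 w0=0 w8=1 w9=1 w2=1 w3=1 w5=0 w10=1
t3.Δ0 w6=0 clk=1 w1=0 w0=0 w8=1 w9=1 w2=1 w3=1 w5=0 w10=1
t3.Δ1 w6=0 clk=0 w1=0 w0=0 w8=1 w9=1 w2=1 w3=1 w5=0 w10=1
t4.Δ0 w6=0 clk=0 w1=0 w0=0 w8=1 w9=1 w2=1 w3=1 w5=0 w10=1
t4.Δ1 w6=0 clk=1 w1=0 w0=0 w8=1 w9=1 w2=1 w3=1 w5=0 w10=1
t4.Δ2 w6=0 clk=1 w1=0 w0=0 w8=1 w9=1 w2=1 w3=1 w5=0 w10=0
t5.Δ0 w6=0 clk=1 w1=0 w0=0 w8=1 w9=1 w2=1 w3=1 w5=0 w10=0
t5.Δ1 w6=0 clk=0 w1=0 w0=0 w8=1 w9=1 w2=1 w3=1 w5=0 w10=0
t6.Δ0 w6=0 clk=0 w1=0 w0=0 w8=1 w9=1 w2=1 w3=1 w5=0 w10=0
t6.Δ1 w6=0 clk=1 w1=0 w0=0 w8=1 w9=1 w2=1 w3=1 w5=0 w10=0
t6.Δ2 w6=0 clk=1 w1=0 w0=0 w8=0 w9=1 w2=1 w3=1 w5=0 w10=0
t6.Δ3 w6=0 clk=1 w1=0 w0=0 w8=0 w9=0 w2=1 w3=1 w5=0 w10=0
t7.Δ0 w6=0 clk=1 w1=0 w0=0 w8=0 w9=0 w2=1 w3=1 w5=0 w10=0
t7.Δ1 w6=0 clk=0 w1=0 w0=0 w8=0 w9=0 w2=1 w3=1 w5=0 w10=0
t8.Δ0 w6=0 clk=0 w1=0 w0=0 w8=0 w9=0 w2=1 w3=1 w5=0 w10=0
t8.Δ1 w6=0 clk=1 w1=0 w0=0 w8=0 w9=0 w2=1 w3=1 w5=0 w10=0
t8.Δ2 w6=0 clk=1 w1=0 w0=0 w8=0 w9=0 w2=1 w3=1 w5=0 w10=1
t9.Δ0 w6=0 clk=1 w1=0 w0=0 w8=0 w9=0 w2=1 w3=1 w5=0 w10=1
t9.Δ1 w6=0 clk=0 w1=0 w0=0 w8=0 w9=0 w2=1 w3=1 w5=0 w10=1
t10.Δ0 w6=0 clk=0 w1=0 w0=0 w8=0 w9=0 w2=1 w3=1 w5=0 w10=1
t10.Δ1 w6=0 clk=1 w1=0 w0=0 w8=0 w9=0 w2=1 w3=1 w5=0 w10=1
t10.Δ2 w6=0 clk=1 w1=0 w0=0 w8=1 w9=0 w2=1 w3=1 w5=0 w10=1
t10.Δ3 w6=0 clk=1 w1=0 w0=0 w8=1 w9=1 w2=1 w3=1 w5=0 w10=1
t11.Δ0 w6=0 clk=1 w1=0 w0=0 w8=1 w9=1 w2=1 w3=1 w5=0 w10=1
t11.Δ1 w6=0 clk=0 w1=0 w0=0 w8=1 w9=1 w2=1 w3=1 w5=0 w10=1
t12.Δ0 w6=0 clk=0 w1=0 w0=0 w8=1 w9=1 w2=1 w3=1 w5=0 w10=1
t12.Δ1 w6=0 clk=1 w1=0 w0=0 w8=1 w9=1 w2=1 w3=1 w5=0 w10=1
t12.Δ2 w6=0 clk=1 w1=0 w0=0 w8=1 w9=1 w2=1 w3=1 w5=0 w10=0
t13.Δ0 w6=0 clk=1 w1=0 w0=0 w8=1 w9=1 w2=1 w3=1 w5=0 w10=0
t13.Δ1 w6=0 clk=0 w1=0 w0=0 w8=1 w9=1 w2=1 w3=1 w5=0 w10=0
t14.Δ0 w6=0 clk=0 w1=0 w0=0 w8=1 w9=1 w2=1 w3=1 w5=0 w10=0
t14.Δ1 w6=0 clk=1 w1=0 w0=0 w8=1 w9=1 w2=1 w3=1 w5=0 w10=0
t14.Δ2 w6=0 clk=1 w1=0 w0=0 w8=0 w9=1 w2=1 w3=1 w5=0 w10=0
t14.Δ3 w6=0 clk=1 w1=0 w0=0 w8=0 w9=0 w2=1 w3=1 w5=0 w10=0
t15.Δ0 w6=0 clk=1 w1=0 w0=0 w8=0 w9=0 w2=1 w3=1 w5=0 w10=0
t15.Δ1 w6=0 clk=0 w1=0 w0=0 w8=0 w9=0 w2=1 w3=1 w5=0 w10=0
t16.Δ0 w6=0 clk=0 w1=0 w0=0 w8=0 w9=0 w2=1 w3=1 w5=0 w10=0
t16.Δ1 w6=0 clk=1 w1=0 w0=0 w8=0 w9=0 w2=1 w3=1 w5=0 w10=0
t16.Δ2 w6=0 clk=1 w1=0 w0=0 w8=0 w9=0 w2=1 w3=1 w5=0 w10=1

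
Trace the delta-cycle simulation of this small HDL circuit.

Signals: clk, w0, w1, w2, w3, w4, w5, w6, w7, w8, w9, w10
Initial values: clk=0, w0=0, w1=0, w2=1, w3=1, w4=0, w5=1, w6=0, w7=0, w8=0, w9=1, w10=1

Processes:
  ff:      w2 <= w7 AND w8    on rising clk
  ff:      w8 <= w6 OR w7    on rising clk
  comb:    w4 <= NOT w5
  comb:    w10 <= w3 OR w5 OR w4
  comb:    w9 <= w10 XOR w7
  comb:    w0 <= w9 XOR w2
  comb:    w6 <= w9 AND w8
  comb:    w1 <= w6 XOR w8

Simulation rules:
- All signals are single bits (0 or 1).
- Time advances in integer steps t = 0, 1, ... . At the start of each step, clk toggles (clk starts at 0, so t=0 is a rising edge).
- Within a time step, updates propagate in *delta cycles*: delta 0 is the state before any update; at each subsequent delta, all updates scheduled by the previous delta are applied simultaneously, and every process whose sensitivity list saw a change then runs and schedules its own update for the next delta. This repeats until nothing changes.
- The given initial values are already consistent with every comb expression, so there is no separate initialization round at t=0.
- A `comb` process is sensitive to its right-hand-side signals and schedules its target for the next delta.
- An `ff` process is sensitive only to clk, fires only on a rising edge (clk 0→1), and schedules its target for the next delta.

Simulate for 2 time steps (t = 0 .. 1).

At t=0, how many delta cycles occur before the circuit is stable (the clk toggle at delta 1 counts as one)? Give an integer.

[bits: w1,clk,w2,w3,w8,w10,w0,w6,w4,w9,w7,w5]
t=0: Δ0=001101000101 Δ1=011101000101 Δ2=010101000101 Δ3=010101100101 | 3Δ
t=1: Δ0=010101100101 Δ1=000101100101 | 1Δ

3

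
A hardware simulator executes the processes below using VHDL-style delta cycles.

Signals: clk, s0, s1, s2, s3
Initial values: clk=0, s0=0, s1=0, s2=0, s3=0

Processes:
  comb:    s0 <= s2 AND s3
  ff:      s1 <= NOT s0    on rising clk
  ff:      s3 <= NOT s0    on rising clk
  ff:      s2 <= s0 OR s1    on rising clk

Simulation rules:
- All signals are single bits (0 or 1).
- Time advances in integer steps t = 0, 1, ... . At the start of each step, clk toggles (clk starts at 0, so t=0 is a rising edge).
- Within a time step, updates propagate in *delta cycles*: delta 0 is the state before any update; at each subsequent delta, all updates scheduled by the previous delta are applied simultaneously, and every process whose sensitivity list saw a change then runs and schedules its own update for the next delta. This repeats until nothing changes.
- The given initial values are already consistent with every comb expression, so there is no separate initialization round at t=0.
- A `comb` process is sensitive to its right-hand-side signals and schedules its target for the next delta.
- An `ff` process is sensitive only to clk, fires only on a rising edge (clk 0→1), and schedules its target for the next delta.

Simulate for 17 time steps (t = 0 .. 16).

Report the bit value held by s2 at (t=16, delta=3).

1

t=0 Δ0: s2=0 s1=0 s3=0 clk=0 s0=0
  Δ1: clk:0→1
  Δ2: s1:0→1, s3:0→1
  (2Δ to stable)
t=1 Δ0: s2=0 s1=1 s3=1 clk=1 s0=0
  Δ1: clk:1→0
  (1Δ to stable)
t=2 Δ0: s2=0 s1=1 s3=1 clk=0 s0=0
  Δ1: clk:0→1
  Δ2: s2:0→1
  Δ3: s0:0→1
  (3Δ to stable)
t=3 Δ0: s2=1 s1=1 s3=1 clk=1 s0=1
  Δ1: clk:1→0
  (1Δ to stable)
t=4 Δ0: s2=1 s1=1 s3=1 clk=0 s0=1
  Δ1: clk:0→1
  Δ2: s1:1→0, s3:1→0
  Δ3: s0:1→0
  (3Δ to stable)
t=5 Δ0: s2=1 s1=0 s3=0 clk=1 s0=0
  Δ1: clk:1→0
  (1Δ to stable)
t=6 Δ0: s2=1 s1=0 s3=0 clk=0 s0=0
  Δ1: clk:0→1
  Δ2: s2:1→0, s1:0→1, s3:0→1
  (2Δ to stable)
t=7 Δ0: s2=0 s1=1 s3=1 clk=1 s0=0
  Δ1: clk:1→0
  (1Δ to stable)
t=8 Δ0: s2=0 s1=1 s3=1 clk=0 s0=0
  Δ1: clk:0→1
  Δ2: s2:0→1
  Δ3: s0:0→1
  (3Δ to stable)
t=9 Δ0: s2=1 s1=1 s3=1 clk=1 s0=1
  Δ1: clk:1→0
  (1Δ to stable)
t=10 Δ0: s2=1 s1=1 s3=1 clk=0 s0=1
  Δ1: clk:0→1
  Δ2: s1:1→0, s3:1→0
  Δ3: s0:1→0
  (3Δ to stable)
t=11 Δ0: s2=1 s1=0 s3=0 clk=1 s0=0
  Δ1: clk:1→0
  (1Δ to stable)
t=12 Δ0: s2=1 s1=0 s3=0 clk=0 s0=0
  Δ1: clk:0→1
  Δ2: s2:1→0, s1:0→1, s3:0→1
  (2Δ to stable)
t=13 Δ0: s2=0 s1=1 s3=1 clk=1 s0=0
  Δ1: clk:1→0
  (1Δ to stable)
t=14 Δ0: s2=0 s1=1 s3=1 clk=0 s0=0
  Δ1: clk:0→1
  Δ2: s2:0→1
  Δ3: s0:0→1
  (3Δ to stable)
t=15 Δ0: s2=1 s1=1 s3=1 clk=1 s0=1
  Δ1: clk:1→0
  (1Δ to stable)
t=16 Δ0: s2=1 s1=1 s3=1 clk=0 s0=1
  Δ1: clk:0→1
  Δ2: s1:1→0, s3:1→0
  Δ3: s0:1→0
  (3Δ to stable)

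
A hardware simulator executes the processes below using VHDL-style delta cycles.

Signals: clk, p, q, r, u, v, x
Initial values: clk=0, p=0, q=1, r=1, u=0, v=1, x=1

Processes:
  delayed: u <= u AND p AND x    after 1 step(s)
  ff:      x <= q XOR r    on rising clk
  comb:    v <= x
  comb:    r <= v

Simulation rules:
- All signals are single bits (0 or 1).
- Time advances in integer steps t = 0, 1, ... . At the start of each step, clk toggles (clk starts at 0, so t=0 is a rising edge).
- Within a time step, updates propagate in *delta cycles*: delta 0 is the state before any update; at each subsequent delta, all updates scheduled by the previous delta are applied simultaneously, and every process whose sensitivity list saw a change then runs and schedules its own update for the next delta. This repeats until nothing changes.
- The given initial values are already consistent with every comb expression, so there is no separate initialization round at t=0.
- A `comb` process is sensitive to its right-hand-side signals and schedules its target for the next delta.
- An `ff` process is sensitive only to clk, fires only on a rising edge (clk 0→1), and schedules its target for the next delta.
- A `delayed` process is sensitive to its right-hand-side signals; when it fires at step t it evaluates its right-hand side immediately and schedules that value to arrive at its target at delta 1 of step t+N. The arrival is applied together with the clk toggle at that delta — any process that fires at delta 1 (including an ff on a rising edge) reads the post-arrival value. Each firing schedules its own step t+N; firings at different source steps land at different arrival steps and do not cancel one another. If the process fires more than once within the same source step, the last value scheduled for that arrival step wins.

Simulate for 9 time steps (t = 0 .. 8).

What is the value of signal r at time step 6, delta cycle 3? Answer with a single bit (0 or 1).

0

t0.Δ0 x=1 clk=0 v=1 p=0 r=1 q=1 u=0
t0.Δ1 x=1 clk=1 v=1 p=0 r=1 q=1 u=0
t0.Δ2 x=0 clk=1 v=1 p=0 r=1 q=1 u=0
t0.Δ3 x=0 clk=1 v=0 p=0 r=1 q=1 u=0
t0.Δ4 x=0 clk=1 v=0 p=0 r=0 q=1 u=0
t1.Δ0 x=0 clk=1 v=0 p=0 r=0 q=1 u=0
t1.Δ1 x=0 clk=0 v=0 p=0 r=0 q=1 u=0
t2.Δ0 x=0 clk=0 v=0 p=0 r=0 q=1 u=0
t2.Δ1 x=0 clk=1 v=0 p=0 r=0 q=1 u=0
t2.Δ2 x=1 clk=1 v=0 p=0 r=0 q=1 u=0
t2.Δ3 x=1 clk=1 v=1 p=0 r=0 q=1 u=0
t2.Δ4 x=1 clk=1 v=1 p=0 r=1 q=1 u=0
t3.Δ0 x=1 clk=1 v=1 p=0 r=1 q=1 u=0
t3.Δ1 x=1 clk=0 v=1 p=0 r=1 q=1 u=0
t4.Δ0 x=1 clk=0 v=1 p=0 r=1 q=1 u=0
t4.Δ1 x=1 clk=1 v=1 p=0 r=1 q=1 u=0
t4.Δ2 x=0 clk=1 v=1 p=0 r=1 q=1 u=0
t4.Δ3 x=0 clk=1 v=0 p=0 r=1 q=1 u=0
t4.Δ4 x=0 clk=1 v=0 p=0 r=0 q=1 u=0
t5.Δ0 x=0 clk=1 v=0 p=0 r=0 q=1 u=0
t5.Δ1 x=0 clk=0 v=0 p=0 r=0 q=1 u=0
t6.Δ0 x=0 clk=0 v=0 p=0 r=0 q=1 u=0
t6.Δ1 x=0 clk=1 v=0 p=0 r=0 q=1 u=0
t6.Δ2 x=1 clk=1 v=0 p=0 r=0 q=1 u=0
t6.Δ3 x=1 clk=1 v=1 p=0 r=0 q=1 u=0
t6.Δ4 x=1 clk=1 v=1 p=0 r=1 q=1 u=0
t7.Δ0 x=1 clk=1 v=1 p=0 r=1 q=1 u=0
t7.Δ1 x=1 clk=0 v=1 p=0 r=1 q=1 u=0
t8.Δ0 x=1 clk=0 v=1 p=0 r=1 q=1 u=0
t8.Δ1 x=1 clk=1 v=1 p=0 r=1 q=1 u=0
t8.Δ2 x=0 clk=1 v=1 p=0 r=1 q=1 u=0
t8.Δ3 x=0 clk=1 v=0 p=0 r=1 q=1 u=0
t8.Δ4 x=0 clk=1 v=0 p=0 r=0 q=1 u=0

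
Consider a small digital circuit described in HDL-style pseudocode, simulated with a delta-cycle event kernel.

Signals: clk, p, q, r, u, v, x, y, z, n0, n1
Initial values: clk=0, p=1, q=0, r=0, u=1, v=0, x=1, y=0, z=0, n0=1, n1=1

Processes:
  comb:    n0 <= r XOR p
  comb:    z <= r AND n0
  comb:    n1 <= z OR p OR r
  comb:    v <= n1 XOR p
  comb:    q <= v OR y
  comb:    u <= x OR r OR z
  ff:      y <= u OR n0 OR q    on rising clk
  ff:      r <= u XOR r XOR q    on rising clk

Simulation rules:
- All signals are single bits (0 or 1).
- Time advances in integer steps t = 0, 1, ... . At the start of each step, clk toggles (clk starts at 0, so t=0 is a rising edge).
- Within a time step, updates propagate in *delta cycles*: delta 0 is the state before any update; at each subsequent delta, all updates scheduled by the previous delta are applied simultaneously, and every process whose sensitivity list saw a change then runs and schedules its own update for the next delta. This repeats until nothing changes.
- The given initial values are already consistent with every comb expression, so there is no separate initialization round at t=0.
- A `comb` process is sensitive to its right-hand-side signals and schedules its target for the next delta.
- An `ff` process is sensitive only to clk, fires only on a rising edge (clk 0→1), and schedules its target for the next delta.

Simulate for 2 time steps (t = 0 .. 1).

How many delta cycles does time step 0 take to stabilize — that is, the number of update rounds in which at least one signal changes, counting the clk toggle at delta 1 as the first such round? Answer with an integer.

4

t0.Δ0 n1=1 x=1 n0=1 p=1 y=0 clk=0 z=0 q=0 v=0 u=1 r=0
t0.Δ1 n1=1 x=1 n0=1 p=1 y=0 clk=1 z=0 q=0 v=0 u=1 r=0
t0.Δ2 n1=1 x=1 n0=1 p=1 y=1 clk=1 z=0 q=0 v=0 u=1 r=1
t0.Δ3 n1=1 x=1 n0=0 p=1 y=1 clk=1 z=1 q=1 v=0 u=1 r=1
t0.Δ4 n1=1 x=1 n0=0 p=1 y=1 clk=1 z=0 q=1 v=0 u=1 r=1
t1.Δ0 n1=1 x=1 n0=0 p=1 y=1 clk=1 z=0 q=1 v=0 u=1 r=1
t1.Δ1 n1=1 x=1 n0=0 p=1 y=1 clk=0 z=0 q=1 v=0 u=1 r=1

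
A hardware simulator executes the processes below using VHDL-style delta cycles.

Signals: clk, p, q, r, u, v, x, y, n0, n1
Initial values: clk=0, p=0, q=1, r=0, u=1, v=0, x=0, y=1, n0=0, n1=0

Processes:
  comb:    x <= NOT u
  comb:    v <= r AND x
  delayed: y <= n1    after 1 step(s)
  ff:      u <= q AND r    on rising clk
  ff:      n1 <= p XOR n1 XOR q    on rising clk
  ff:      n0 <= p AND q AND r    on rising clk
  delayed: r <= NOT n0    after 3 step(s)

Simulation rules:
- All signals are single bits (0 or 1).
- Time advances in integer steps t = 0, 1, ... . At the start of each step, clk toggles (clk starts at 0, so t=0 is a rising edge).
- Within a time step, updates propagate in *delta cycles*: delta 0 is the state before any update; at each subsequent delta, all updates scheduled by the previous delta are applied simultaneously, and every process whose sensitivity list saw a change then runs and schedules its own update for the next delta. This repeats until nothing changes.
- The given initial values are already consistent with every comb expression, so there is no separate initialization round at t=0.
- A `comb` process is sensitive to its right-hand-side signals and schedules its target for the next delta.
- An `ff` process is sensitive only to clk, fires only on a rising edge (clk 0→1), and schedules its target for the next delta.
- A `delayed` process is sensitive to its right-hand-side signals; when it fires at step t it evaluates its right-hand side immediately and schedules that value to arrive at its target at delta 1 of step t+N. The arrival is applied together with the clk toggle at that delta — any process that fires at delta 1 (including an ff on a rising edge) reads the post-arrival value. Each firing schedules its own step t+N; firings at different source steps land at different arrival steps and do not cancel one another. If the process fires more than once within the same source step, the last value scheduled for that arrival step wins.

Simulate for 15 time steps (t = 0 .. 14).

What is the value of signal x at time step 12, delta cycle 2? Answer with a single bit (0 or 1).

t0.Δ0 y=1 p=0 n0=0 n1=0 q=1 x=0 v=0 r=0 clk=0 u=1
t0.Δ1 y=1 p=0 n0=0 n1=0 q=1 x=0 v=0 r=0 clk=1 u=1
t0.Δ2 y=1 p=0 n0=0 n1=1 q=1 x=0 v=0 r=0 clk=1 u=0
t0.Δ3 y=1 p=0 n0=0 n1=1 q=1 x=1 v=0 r=0 clk=1 u=0
t1.Δ0 y=1 p=0 n0=0 n1=1 q=1 x=1 v=0 r=0 clk=1 u=0
t1.Δ1 y=1 p=0 n0=0 n1=1 q=1 x=1 v=0 r=0 clk=0 u=0
t2.Δ0 y=1 p=0 n0=0 n1=1 q=1 x=1 v=0 r=0 clk=0 u=0
t2.Δ1 y=1 p=0 n0=0 n1=1 q=1 x=1 v=0 r=0 clk=1 u=0
t2.Δ2 y=1 p=0 n0=0 n1=0 q=1 x=1 v=0 r=0 clk=1 u=0
t3.Δ0 y=1 p=0 n0=0 n1=0 q=1 x=1 v=0 r=0 clk=1 u=0
t3.Δ1 y=0 p=0 n0=0 n1=0 q=1 x=1 v=0 r=0 clk=0 u=0
t4.Δ0 y=0 p=0 n0=0 n1=0 q=1 x=1 v=0 r=0 clk=0 u=0
t4.Δ1 y=0 p=0 n0=0 n1=0 q=1 x=1 v=0 r=0 clk=1 u=0
t4.Δ2 y=0 p=0 n0=0 n1=1 q=1 x=1 v=0 r=0 clk=1 u=0
t5.Δ0 y=0 p=0 n0=0 n1=1 q=1 x=1 v=0 r=0 clk=1 u=0
t5.Δ1 y=1 p=0 n0=0 n1=1 q=1 x=1 v=0 r=0 clk=0 u=0
t6.Δ0 y=1 p=0 n0=0 n1=1 q=1 x=1 v=0 r=0 clk=0 u=0
t6.Δ1 y=1 p=0 n0=0 n1=1 q=1 x=1 v=0 r=0 clk=1 u=0
t6.Δ2 y=1 p=0 n0=0 n1=0 q=1 x=1 v=0 r=0 clk=1 u=0
t7.Δ0 y=1 p=0 n0=0 n1=0 q=1 x=1 v=0 r=0 clk=1 u=0
t7.Δ1 y=0 p=0 n0=0 n1=0 q=1 x=1 v=0 r=0 clk=0 u=0
t8.Δ0 y=0 p=0 n0=0 n1=0 q=1 x=1 v=0 r=0 clk=0 u=0
t8.Δ1 y=0 p=0 n0=0 n1=0 q=1 x=1 v=0 r=0 clk=1 u=0
t8.Δ2 y=0 p=0 n0=0 n1=1 q=1 x=1 v=0 r=0 clk=1 u=0
t9.Δ0 y=0 p=0 n0=0 n1=1 q=1 x=1 v=0 r=0 clk=1 u=0
t9.Δ1 y=1 p=0 n0=0 n1=1 q=1 x=1 v=0 r=0 clk=0 u=0
t10.Δ0 y=1 p=0 n0=0 n1=1 q=1 x=1 v=0 r=0 clk=0 u=0
t10.Δ1 y=1 p=0 n0=0 n1=1 q=1 x=1 v=0 r=0 clk=1 u=0
t10.Δ2 y=1 p=0 n0=0 n1=0 q=1 x=1 v=0 r=0 clk=1 u=0
t11.Δ0 y=1 p=0 n0=0 n1=0 q=1 x=1 v=0 r=0 clk=1 u=0
t11.Δ1 y=0 p=0 n0=0 n1=0 q=1 x=1 v=0 r=0 clk=0 u=0
t12.Δ0 y=0 p=0 n0=0 n1=0 q=1 x=1 v=0 r=0 clk=0 u=0
t12.Δ1 y=0 p=0 n0=0 n1=0 q=1 x=1 v=0 r=0 clk=1 u=0
t12.Δ2 y=0 p=0 n0=0 n1=1 q=1 x=1 v=0 r=0 clk=1 u=0
t13.Δ0 y=0 p=0 n0=0 n1=1 q=1 x=1 v=0 r=0 clk=1 u=0
t13.Δ1 y=1 p=0 n0=0 n1=1 q=1 x=1 v=0 r=0 clk=0 u=0
t14.Δ0 y=1 p=0 n0=0 n1=1 q=1 x=1 v=0 r=0 clk=0 u=0
t14.Δ1 y=1 p=0 n0=0 n1=1 q=1 x=1 v=0 r=0 clk=1 u=0
t14.Δ2 y=1 p=0 n0=0 n1=0 q=1 x=1 v=0 r=0 clk=1 u=0

1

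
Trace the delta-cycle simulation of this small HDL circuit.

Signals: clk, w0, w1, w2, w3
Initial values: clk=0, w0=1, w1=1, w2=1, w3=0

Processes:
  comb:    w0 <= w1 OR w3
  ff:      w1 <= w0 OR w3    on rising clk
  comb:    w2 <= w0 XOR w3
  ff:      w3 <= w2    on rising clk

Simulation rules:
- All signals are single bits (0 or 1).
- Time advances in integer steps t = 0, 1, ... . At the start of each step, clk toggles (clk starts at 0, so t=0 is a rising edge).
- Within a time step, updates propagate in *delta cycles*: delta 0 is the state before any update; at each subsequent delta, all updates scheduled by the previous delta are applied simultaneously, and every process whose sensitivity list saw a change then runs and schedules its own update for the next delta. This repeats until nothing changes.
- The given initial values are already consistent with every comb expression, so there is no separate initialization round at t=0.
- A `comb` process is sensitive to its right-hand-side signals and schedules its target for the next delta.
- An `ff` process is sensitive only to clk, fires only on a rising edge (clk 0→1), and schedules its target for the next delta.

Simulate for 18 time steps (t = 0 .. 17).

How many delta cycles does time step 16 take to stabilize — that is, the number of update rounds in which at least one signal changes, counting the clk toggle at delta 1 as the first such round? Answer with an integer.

t=0 Δ0: w3=0 clk=0 w2=1 w1=1 w0=1
  Δ1: clk:0→1
  Δ2: w3:0→1
  Δ3: w2:1→0
  (3Δ to stable)
t=1 Δ0: w3=1 clk=1 w2=0 w1=1 w0=1
  Δ1: clk:1→0
  (1Δ to stable)
t=2 Δ0: w3=1 clk=0 w2=0 w1=1 w0=1
  Δ1: clk:0→1
  Δ2: w3:1→0
  Δ3: w2:0→1
  (3Δ to stable)
t=3 Δ0: w3=0 clk=1 w2=1 w1=1 w0=1
  Δ1: clk:1→0
  (1Δ to stable)
t=4 Δ0: w3=0 clk=0 w2=1 w1=1 w0=1
  Δ1: clk:0→1
  Δ2: w3:0→1
  Δ3: w2:1→0
  (3Δ to stable)
t=5 Δ0: w3=1 clk=1 w2=0 w1=1 w0=1
  Δ1: clk:1→0
  (1Δ to stable)
t=6 Δ0: w3=1 clk=0 w2=0 w1=1 w0=1
  Δ1: clk:0→1
  Δ2: w3:1→0
  Δ3: w2:0→1
  (3Δ to stable)
t=7 Δ0: w3=0 clk=1 w2=1 w1=1 w0=1
  Δ1: clk:1→0
  (1Δ to stable)
t=8 Δ0: w3=0 clk=0 w2=1 w1=1 w0=1
  Δ1: clk:0→1
  Δ2: w3:0→1
  Δ3: w2:1→0
  (3Δ to stable)
t=9 Δ0: w3=1 clk=1 w2=0 w1=1 w0=1
  Δ1: clk:1→0
  (1Δ to stable)
t=10 Δ0: w3=1 clk=0 w2=0 w1=1 w0=1
  Δ1: clk:0→1
  Δ2: w3:1→0
  Δ3: w2:0→1
  (3Δ to stable)
t=11 Δ0: w3=0 clk=1 w2=1 w1=1 w0=1
  Δ1: clk:1→0
  (1Δ to stable)
t=12 Δ0: w3=0 clk=0 w2=1 w1=1 w0=1
  Δ1: clk:0→1
  Δ2: w3:0→1
  Δ3: w2:1→0
  (3Δ to stable)
t=13 Δ0: w3=1 clk=1 w2=0 w1=1 w0=1
  Δ1: clk:1→0
  (1Δ to stable)
t=14 Δ0: w3=1 clk=0 w2=0 w1=1 w0=1
  Δ1: clk:0→1
  Δ2: w3:1→0
  Δ3: w2:0→1
  (3Δ to stable)
t=15 Δ0: w3=0 clk=1 w2=1 w1=1 w0=1
  Δ1: clk:1→0
  (1Δ to stable)
t=16 Δ0: w3=0 clk=0 w2=1 w1=1 w0=1
  Δ1: clk:0→1
  Δ2: w3:0→1
  Δ3: w2:1→0
  (3Δ to stable)
t=17 Δ0: w3=1 clk=1 w2=0 w1=1 w0=1
  Δ1: clk:1→0
  (1Δ to stable)

3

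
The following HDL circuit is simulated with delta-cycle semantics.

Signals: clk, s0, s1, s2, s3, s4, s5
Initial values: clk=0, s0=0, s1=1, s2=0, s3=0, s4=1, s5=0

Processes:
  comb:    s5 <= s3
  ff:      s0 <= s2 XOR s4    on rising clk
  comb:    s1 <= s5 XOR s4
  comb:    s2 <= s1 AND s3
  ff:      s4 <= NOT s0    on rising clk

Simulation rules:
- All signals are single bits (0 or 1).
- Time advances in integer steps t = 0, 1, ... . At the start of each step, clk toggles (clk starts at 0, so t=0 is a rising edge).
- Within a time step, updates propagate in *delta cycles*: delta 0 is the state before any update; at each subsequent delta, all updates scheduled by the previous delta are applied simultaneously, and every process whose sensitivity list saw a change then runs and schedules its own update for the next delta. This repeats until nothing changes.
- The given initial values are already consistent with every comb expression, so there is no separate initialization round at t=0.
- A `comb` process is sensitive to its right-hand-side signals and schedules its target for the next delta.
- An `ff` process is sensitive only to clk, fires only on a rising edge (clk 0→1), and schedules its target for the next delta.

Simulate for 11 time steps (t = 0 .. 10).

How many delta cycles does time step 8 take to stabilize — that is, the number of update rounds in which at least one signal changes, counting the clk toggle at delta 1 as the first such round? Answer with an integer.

t0.Δ0 s3=0 s2=0 s5=0 s0=0 clk=0 s1=1 s4=1
t0.Δ1 s3=0 s2=0 s5=0 s0=0 clk=1 s1=1 s4=1
t0.Δ2 s3=0 s2=0 s5=0 s0=1 clk=1 s1=1 s4=1
t1.Δ0 s3=0 s2=0 s5=0 s0=1 clk=1 s1=1 s4=1
t1.Δ1 s3=0 s2=0 s5=0 s0=1 clk=0 s1=1 s4=1
t2.Δ0 s3=0 s2=0 s5=0 s0=1 clk=0 s1=1 s4=1
t2.Δ1 s3=0 s2=0 s5=0 s0=1 clk=1 s1=1 s4=1
t2.Δ2 s3=0 s2=0 s5=0 s0=1 clk=1 s1=1 s4=0
t2.Δ3 s3=0 s2=0 s5=0 s0=1 clk=1 s1=0 s4=0
t3.Δ0 s3=0 s2=0 s5=0 s0=1 clk=1 s1=0 s4=0
t3.Δ1 s3=0 s2=0 s5=0 s0=1 clk=0 s1=0 s4=0
t4.Δ0 s3=0 s2=0 s5=0 s0=1 clk=0 s1=0 s4=0
t4.Δ1 s3=0 s2=0 s5=0 s0=1 clk=1 s1=0 s4=0
t4.Δ2 s3=0 s2=0 s5=0 s0=0 clk=1 s1=0 s4=0
t5.Δ0 s3=0 s2=0 s5=0 s0=0 clk=1 s1=0 s4=0
t5.Δ1 s3=0 s2=0 s5=0 s0=0 clk=0 s1=0 s4=0
t6.Δ0 s3=0 s2=0 s5=0 s0=0 clk=0 s1=0 s4=0
t6.Δ1 s3=0 s2=0 s5=0 s0=0 clk=1 s1=0 s4=0
t6.Δ2 s3=0 s2=0 s5=0 s0=0 clk=1 s1=0 s4=1
t6.Δ3 s3=0 s2=0 s5=0 s0=0 clk=1 s1=1 s4=1
t7.Δ0 s3=0 s2=0 s5=0 s0=0 clk=1 s1=1 s4=1
t7.Δ1 s3=0 s2=0 s5=0 s0=0 clk=0 s1=1 s4=1
t8.Δ0 s3=0 s2=0 s5=0 s0=0 clk=0 s1=1 s4=1
t8.Δ1 s3=0 s2=0 s5=0 s0=0 clk=1 s1=1 s4=1
t8.Δ2 s3=0 s2=0 s5=0 s0=1 clk=1 s1=1 s4=1
t9.Δ0 s3=0 s2=0 s5=0 s0=1 clk=1 s1=1 s4=1
t9.Δ1 s3=0 s2=0 s5=0 s0=1 clk=0 s1=1 s4=1
t10.Δ0 s3=0 s2=0 s5=0 s0=1 clk=0 s1=1 s4=1
t10.Δ1 s3=0 s2=0 s5=0 s0=1 clk=1 s1=1 s4=1
t10.Δ2 s3=0 s2=0 s5=0 s0=1 clk=1 s1=1 s4=0
t10.Δ3 s3=0 s2=0 s5=0 s0=1 clk=1 s1=0 s4=0

2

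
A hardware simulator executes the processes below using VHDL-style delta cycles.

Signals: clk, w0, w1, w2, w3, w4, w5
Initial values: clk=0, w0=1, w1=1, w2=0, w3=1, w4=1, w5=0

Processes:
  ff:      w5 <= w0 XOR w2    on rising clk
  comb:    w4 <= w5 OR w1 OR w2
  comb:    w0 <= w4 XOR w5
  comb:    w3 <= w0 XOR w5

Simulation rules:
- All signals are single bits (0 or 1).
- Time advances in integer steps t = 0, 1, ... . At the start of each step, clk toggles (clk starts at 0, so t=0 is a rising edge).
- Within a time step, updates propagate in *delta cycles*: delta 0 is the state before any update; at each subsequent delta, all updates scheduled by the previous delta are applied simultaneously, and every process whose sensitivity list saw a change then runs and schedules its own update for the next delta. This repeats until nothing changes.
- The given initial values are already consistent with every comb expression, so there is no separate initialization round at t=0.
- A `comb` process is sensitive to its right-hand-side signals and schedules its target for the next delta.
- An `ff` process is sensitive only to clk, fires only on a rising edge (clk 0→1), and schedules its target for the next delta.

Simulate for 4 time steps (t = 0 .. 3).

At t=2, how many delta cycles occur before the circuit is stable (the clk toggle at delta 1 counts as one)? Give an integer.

4

t=0 Δ0: w5=0 w0=1 clk=0 w2=0 w1=1 w4=1 w3=1
  Δ1: clk:0→1
  Δ2: w5:0→1
  Δ3: w0:1→0, w3:1→0
  Δ4: w3:0→1
  (4Δ to stable)
t=1 Δ0: w5=1 w0=0 clk=1 w2=0 w1=1 w4=1 w3=1
  Δ1: clk:1→0
  (1Δ to stable)
t=2 Δ0: w5=1 w0=0 clk=0 w2=0 w1=1 w4=1 w3=1
  Δ1: clk:0→1
  Δ2: w5:1→0
  Δ3: w0:0→1, w3:1→0
  Δ4: w3:0→1
  (4Δ to stable)
t=3 Δ0: w5=0 w0=1 clk=1 w2=0 w1=1 w4=1 w3=1
  Δ1: clk:1→0
  (1Δ to stable)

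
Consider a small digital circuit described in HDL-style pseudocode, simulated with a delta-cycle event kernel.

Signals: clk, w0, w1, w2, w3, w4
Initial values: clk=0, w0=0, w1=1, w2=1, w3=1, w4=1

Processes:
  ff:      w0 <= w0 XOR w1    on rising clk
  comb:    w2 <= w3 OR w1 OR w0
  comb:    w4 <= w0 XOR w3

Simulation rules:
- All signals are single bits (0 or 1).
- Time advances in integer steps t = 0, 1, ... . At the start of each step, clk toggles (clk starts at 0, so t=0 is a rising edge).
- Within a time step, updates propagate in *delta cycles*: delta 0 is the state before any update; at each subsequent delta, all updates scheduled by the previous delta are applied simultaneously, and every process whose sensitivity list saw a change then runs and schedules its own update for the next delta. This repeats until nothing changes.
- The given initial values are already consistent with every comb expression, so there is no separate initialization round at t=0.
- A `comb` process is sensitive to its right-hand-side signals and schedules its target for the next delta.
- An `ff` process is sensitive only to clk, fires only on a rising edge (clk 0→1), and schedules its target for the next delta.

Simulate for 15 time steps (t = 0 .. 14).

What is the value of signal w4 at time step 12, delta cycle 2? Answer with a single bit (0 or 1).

1

t0.Δ0 w2=1 w1=1 clk=0 w0=0 w4=1 w3=1
t0.Δ1 w2=1 w1=1 clk=1 w0=0 w4=1 w3=1
t0.Δ2 w2=1 w1=1 clk=1 w0=1 w4=1 w3=1
t0.Δ3 w2=1 w1=1 clk=1 w0=1 w4=0 w3=1
t1.Δ0 w2=1 w1=1 clk=1 w0=1 w4=0 w3=1
t1.Δ1 w2=1 w1=1 clk=0 w0=1 w4=0 w3=1
t2.Δ0 w2=1 w1=1 clk=0 w0=1 w4=0 w3=1
t2.Δ1 w2=1 w1=1 clk=1 w0=1 w4=0 w3=1
t2.Δ2 w2=1 w1=1 clk=1 w0=0 w4=0 w3=1
t2.Δ3 w2=1 w1=1 clk=1 w0=0 w4=1 w3=1
t3.Δ0 w2=1 w1=1 clk=1 w0=0 w4=1 w3=1
t3.Δ1 w2=1 w1=1 clk=0 w0=0 w4=1 w3=1
t4.Δ0 w2=1 w1=1 clk=0 w0=0 w4=1 w3=1
t4.Δ1 w2=1 w1=1 clk=1 w0=0 w4=1 w3=1
t4.Δ2 w2=1 w1=1 clk=1 w0=1 w4=1 w3=1
t4.Δ3 w2=1 w1=1 clk=1 w0=1 w4=0 w3=1
t5.Δ0 w2=1 w1=1 clk=1 w0=1 w4=0 w3=1
t5.Δ1 w2=1 w1=1 clk=0 w0=1 w4=0 w3=1
t6.Δ0 w2=1 w1=1 clk=0 w0=1 w4=0 w3=1
t6.Δ1 w2=1 w1=1 clk=1 w0=1 w4=0 w3=1
t6.Δ2 w2=1 w1=1 clk=1 w0=0 w4=0 w3=1
t6.Δ3 w2=1 w1=1 clk=1 w0=0 w4=1 w3=1
t7.Δ0 w2=1 w1=1 clk=1 w0=0 w4=1 w3=1
t7.Δ1 w2=1 w1=1 clk=0 w0=0 w4=1 w3=1
t8.Δ0 w2=1 w1=1 clk=0 w0=0 w4=1 w3=1
t8.Δ1 w2=1 w1=1 clk=1 w0=0 w4=1 w3=1
t8.Δ2 w2=1 w1=1 clk=1 w0=1 w4=1 w3=1
t8.Δ3 w2=1 w1=1 clk=1 w0=1 w4=0 w3=1
t9.Δ0 w2=1 w1=1 clk=1 w0=1 w4=0 w3=1
t9.Δ1 w2=1 w1=1 clk=0 w0=1 w4=0 w3=1
t10.Δ0 w2=1 w1=1 clk=0 w0=1 w4=0 w3=1
t10.Δ1 w2=1 w1=1 clk=1 w0=1 w4=0 w3=1
t10.Δ2 w2=1 w1=1 clk=1 w0=0 w4=0 w3=1
t10.Δ3 w2=1 w1=1 clk=1 w0=0 w4=1 w3=1
t11.Δ0 w2=1 w1=1 clk=1 w0=0 w4=1 w3=1
t11.Δ1 w2=1 w1=1 clk=0 w0=0 w4=1 w3=1
t12.Δ0 w2=1 w1=1 clk=0 w0=0 w4=1 w3=1
t12.Δ1 w2=1 w1=1 clk=1 w0=0 w4=1 w3=1
t12.Δ2 w2=1 w1=1 clk=1 w0=1 w4=1 w3=1
t12.Δ3 w2=1 w1=1 clk=1 w0=1 w4=0 w3=1
t13.Δ0 w2=1 w1=1 clk=1 w0=1 w4=0 w3=1
t13.Δ1 w2=1 w1=1 clk=0 w0=1 w4=0 w3=1
t14.Δ0 w2=1 w1=1 clk=0 w0=1 w4=0 w3=1
t14.Δ1 w2=1 w1=1 clk=1 w0=1 w4=0 w3=1
t14.Δ2 w2=1 w1=1 clk=1 w0=0 w4=0 w3=1
t14.Δ3 w2=1 w1=1 clk=1 w0=0 w4=1 w3=1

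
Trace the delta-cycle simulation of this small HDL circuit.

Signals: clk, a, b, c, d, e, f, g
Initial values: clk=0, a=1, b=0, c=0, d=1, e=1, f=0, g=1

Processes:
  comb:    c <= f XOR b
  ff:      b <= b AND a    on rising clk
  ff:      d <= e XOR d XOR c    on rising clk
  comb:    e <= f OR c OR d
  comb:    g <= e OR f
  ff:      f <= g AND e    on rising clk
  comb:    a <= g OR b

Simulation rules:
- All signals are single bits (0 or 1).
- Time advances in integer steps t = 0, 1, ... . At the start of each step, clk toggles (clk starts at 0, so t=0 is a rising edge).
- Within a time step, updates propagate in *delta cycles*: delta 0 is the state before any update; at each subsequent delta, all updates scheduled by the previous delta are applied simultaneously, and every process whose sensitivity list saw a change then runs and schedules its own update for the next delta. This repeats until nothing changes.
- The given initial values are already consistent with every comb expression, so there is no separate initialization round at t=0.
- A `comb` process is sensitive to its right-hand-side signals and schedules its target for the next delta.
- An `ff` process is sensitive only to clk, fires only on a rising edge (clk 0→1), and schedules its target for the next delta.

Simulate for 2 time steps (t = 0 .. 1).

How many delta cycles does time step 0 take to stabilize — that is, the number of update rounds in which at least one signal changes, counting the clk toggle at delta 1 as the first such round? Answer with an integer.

t=0 Δ0: e=1 d=1 clk=0 c=0 a=1 b=0 g=1 f=0
  Δ1: clk:0→1
  Δ2: d:1→0, f:0→1
  Δ3: c:0→1
  (3Δ to stable)
t=1 Δ0: e=1 d=0 clk=1 c=1 a=1 b=0 g=1 f=1
  Δ1: clk:1→0
  (1Δ to stable)

3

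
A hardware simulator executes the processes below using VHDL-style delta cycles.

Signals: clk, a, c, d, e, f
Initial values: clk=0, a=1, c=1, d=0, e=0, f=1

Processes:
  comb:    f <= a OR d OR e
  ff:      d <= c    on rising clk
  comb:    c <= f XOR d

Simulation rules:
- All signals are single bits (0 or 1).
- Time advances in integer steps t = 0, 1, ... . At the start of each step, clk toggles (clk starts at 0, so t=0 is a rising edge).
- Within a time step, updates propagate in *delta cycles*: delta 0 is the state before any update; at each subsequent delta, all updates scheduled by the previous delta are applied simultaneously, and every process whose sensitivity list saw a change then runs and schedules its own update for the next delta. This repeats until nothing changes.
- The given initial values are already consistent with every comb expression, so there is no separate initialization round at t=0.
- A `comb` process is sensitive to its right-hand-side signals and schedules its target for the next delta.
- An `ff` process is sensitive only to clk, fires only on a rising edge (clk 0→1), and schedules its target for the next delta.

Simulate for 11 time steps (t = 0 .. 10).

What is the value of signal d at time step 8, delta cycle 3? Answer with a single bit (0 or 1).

t=0 Δ0: d=0 e=0 f=1 c=1 a=1 clk=0
  Δ1: clk:0→1
  Δ2: d:0→1
  Δ3: c:1→0
  (3Δ to stable)
t=1 Δ0: d=1 e=0 f=1 c=0 a=1 clk=1
  Δ1: clk:1→0
  (1Δ to stable)
t=2 Δ0: d=1 e=0 f=1 c=0 a=1 clk=0
  Δ1: clk:0→1
  Δ2: d:1→0
  Δ3: c:0→1
  (3Δ to stable)
t=3 Δ0: d=0 e=0 f=1 c=1 a=1 clk=1
  Δ1: clk:1→0
  (1Δ to stable)
t=4 Δ0: d=0 e=0 f=1 c=1 a=1 clk=0
  Δ1: clk:0→1
  Δ2: d:0→1
  Δ3: c:1→0
  (3Δ to stable)
t=5 Δ0: d=1 e=0 f=1 c=0 a=1 clk=1
  Δ1: clk:1→0
  (1Δ to stable)
t=6 Δ0: d=1 e=0 f=1 c=0 a=1 clk=0
  Δ1: clk:0→1
  Δ2: d:1→0
  Δ3: c:0→1
  (3Δ to stable)
t=7 Δ0: d=0 e=0 f=1 c=1 a=1 clk=1
  Δ1: clk:1→0
  (1Δ to stable)
t=8 Δ0: d=0 e=0 f=1 c=1 a=1 clk=0
  Δ1: clk:0→1
  Δ2: d:0→1
  Δ3: c:1→0
  (3Δ to stable)
t=9 Δ0: d=1 e=0 f=1 c=0 a=1 clk=1
  Δ1: clk:1→0
  (1Δ to stable)
t=10 Δ0: d=1 e=0 f=1 c=0 a=1 clk=0
  Δ1: clk:0→1
  Δ2: d:1→0
  Δ3: c:0→1
  (3Δ to stable)

1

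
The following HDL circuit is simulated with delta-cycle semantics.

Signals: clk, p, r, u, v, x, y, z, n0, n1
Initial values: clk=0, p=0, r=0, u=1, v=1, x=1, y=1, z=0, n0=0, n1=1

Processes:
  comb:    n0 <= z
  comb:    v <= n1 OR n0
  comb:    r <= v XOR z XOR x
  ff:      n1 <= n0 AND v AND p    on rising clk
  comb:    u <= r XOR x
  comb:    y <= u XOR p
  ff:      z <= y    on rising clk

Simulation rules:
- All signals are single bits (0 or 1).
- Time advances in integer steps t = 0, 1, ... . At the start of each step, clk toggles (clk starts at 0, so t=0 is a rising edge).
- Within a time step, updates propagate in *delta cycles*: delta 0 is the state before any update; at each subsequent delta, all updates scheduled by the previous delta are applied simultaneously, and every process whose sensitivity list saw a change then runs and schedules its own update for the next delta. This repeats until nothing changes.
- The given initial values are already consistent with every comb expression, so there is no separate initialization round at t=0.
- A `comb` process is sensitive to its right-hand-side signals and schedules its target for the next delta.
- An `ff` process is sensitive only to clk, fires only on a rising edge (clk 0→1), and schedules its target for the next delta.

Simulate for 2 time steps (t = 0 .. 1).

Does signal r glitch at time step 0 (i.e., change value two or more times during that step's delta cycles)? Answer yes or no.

t0.Δ0 z=0 clk=0 y=1 x=1 u=1 v=1 r=0 n1=1 n0=0 p=0
t0.Δ1 z=0 clk=1 y=1 x=1 u=1 v=1 r=0 n1=1 n0=0 p=0
t0.Δ2 z=1 clk=1 y=1 x=1 u=1 v=1 r=0 n1=0 n0=0 p=0
t0.Δ3 z=1 clk=1 y=1 x=1 u=1 v=0 r=1 n1=0 n0=1 p=0
t0.Δ4 z=1 clk=1 y=1 x=1 u=0 v=1 r=0 n1=0 n0=1 p=0
t0.Δ5 z=1 clk=1 y=0 x=1 u=1 v=1 r=1 n1=0 n0=1 p=0
t0.Δ6 z=1 clk=1 y=1 x=1 u=0 v=1 r=1 n1=0 n0=1 p=0
t0.Δ7 z=1 clk=1 y=0 x=1 u=0 v=1 r=1 n1=0 n0=1 p=0
t1.Δ0 z=1 clk=1 y=0 x=1 u=0 v=1 r=1 n1=0 n0=1 p=0
t1.Δ1 z=1 clk=0 y=0 x=1 u=0 v=1 r=1 n1=0 n0=1 p=0

yes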